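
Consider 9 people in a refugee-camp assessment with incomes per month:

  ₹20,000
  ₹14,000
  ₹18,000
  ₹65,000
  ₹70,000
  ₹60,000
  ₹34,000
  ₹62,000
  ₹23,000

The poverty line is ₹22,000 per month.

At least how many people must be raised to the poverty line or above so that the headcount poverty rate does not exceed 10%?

3

Currently q = 3 of N = 9 are below the line (H = 0.333).
A headcount ratio of at most 10% allows at most ⌊0.10 × 9⌋ = 0 poor people.
So at least 3 − 0 = 3 must be lifted.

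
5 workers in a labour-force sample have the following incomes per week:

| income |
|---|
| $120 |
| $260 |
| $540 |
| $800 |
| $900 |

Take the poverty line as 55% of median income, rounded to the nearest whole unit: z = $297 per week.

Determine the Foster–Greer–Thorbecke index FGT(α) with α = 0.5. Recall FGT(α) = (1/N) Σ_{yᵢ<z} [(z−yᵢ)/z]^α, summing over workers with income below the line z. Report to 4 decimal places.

Below the line: $120, $260 (q = 2 of N = 5).
Gap ratios (z−y)/z: (297−120)/297 = 0.5960; (297−260)/297 = 0.1246.
Raised to α = 0.5: 0.77198; 0.35296.
Sum = 1.124942; FGT(0.5) = 1.124942 / 5 = 0.2250.

0.2250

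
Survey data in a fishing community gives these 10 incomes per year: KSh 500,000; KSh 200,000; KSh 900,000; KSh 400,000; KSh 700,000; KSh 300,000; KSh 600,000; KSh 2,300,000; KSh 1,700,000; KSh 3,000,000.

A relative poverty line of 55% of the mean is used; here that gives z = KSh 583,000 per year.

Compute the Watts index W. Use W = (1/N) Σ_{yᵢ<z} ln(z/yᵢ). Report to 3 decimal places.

0.226

Incomes under z: KSh 200,000, KSh 300,000, KSh 400,000, KSh 500,000 (q = 4 of N = 10).
Log shortfalls: ln(583000/200000) = 1.0699; ln(583000/300000) = 0.6644; ln(583000/400000) = 0.3767; ln(583000/500000) = 0.1536.
W = 2.264576 / 10 = 0.226.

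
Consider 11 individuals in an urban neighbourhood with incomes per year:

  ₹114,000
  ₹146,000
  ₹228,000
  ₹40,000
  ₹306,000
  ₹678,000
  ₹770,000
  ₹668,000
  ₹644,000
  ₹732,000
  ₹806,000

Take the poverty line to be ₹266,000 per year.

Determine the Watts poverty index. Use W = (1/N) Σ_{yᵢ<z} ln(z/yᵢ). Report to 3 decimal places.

Incomes under z: ₹40,000, ₹114,000, ₹146,000, ₹228,000 (q = 4 of N = 11).
Log gaps: ln(266000/40000) = 1.8946; ln(266000/114000) = 0.8473; ln(266000/146000) = 0.5999; ln(266000/228000) = 0.1542.
W = 3.495955 / 11 = 0.318.

0.318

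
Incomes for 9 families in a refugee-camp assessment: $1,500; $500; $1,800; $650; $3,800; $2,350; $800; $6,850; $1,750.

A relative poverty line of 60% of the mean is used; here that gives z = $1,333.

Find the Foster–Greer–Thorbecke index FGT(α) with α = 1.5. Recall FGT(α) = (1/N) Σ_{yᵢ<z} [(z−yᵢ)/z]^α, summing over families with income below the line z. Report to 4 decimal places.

Below the line: $500, $650, $800 (q = 3 of N = 9).
Gap ratios (z−y)/z: (1333−500)/1333 = 0.6249; (1333−650)/1333 = 0.5124; (1333−800)/1333 = 0.3998.
Raised to α = 1.5: 0.49399; 0.36676; 0.25284.
Sum = 1.113598; FGT(1.5) = 1.113598 / 9 = 0.1237.

0.1237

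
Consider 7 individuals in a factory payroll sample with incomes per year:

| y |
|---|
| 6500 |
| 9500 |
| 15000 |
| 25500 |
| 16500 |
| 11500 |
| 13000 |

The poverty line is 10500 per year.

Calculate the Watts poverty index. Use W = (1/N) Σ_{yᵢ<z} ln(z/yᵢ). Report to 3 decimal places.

0.083

Incomes under z: 6500, 9500 (q = 2 of N = 7).
Log shortfalls: ln(10500/6500) = 0.4796; ln(10500/9500) = 0.1001.
W = 0.579657 / 7 = 0.083.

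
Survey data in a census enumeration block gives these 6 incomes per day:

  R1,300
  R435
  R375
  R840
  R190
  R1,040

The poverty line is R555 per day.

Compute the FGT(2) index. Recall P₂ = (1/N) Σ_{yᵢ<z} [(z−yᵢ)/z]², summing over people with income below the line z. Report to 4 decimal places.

0.0974

Below the line: R190, R375, R435 (q = 3 of N = 6).
Shortfall ratios: (555−190)/555 = 0.6577; (555−375)/555 = 0.3243; (555−435)/555 = 0.2162.
Squared: 0.4325; 0.1052; 0.0467.
Sum = 0.584449; P₂ = 0.584449 / 6 = 0.0974.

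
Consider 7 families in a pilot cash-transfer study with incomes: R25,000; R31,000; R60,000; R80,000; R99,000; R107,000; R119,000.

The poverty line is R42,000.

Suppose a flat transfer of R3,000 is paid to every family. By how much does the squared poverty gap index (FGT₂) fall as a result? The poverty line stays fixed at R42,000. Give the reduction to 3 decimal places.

Before: below the line — R25,000, R31,000; squared poverty gap index (FGT₂) = 0.03320.
After the R3,000 transfer: below the line — R28,000, R34,000; squared poverty gap index (FGT₂) = 0.02106.
Reduction = 0.03320 − 0.02106 = 0.012.

0.012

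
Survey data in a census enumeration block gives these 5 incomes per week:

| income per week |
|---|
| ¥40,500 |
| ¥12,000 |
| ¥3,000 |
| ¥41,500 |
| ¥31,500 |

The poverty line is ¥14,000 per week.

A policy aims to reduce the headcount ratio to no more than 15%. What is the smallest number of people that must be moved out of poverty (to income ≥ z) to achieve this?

2

Currently q = 2 of N = 5 are below the line (H = 0.400).
A headcount ratio of at most 15% allows at most ⌊0.15 × 5⌋ = 0 poor people.
So at least 2 − 0 = 2 must be lifted.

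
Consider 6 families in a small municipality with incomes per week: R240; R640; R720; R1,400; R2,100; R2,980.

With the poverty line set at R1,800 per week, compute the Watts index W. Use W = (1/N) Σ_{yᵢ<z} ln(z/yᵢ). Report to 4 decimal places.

Incomes under z: R240, R640, R720, R1,400 (q = 4 of N = 6).
Log gaps: ln(1800/240) = 2.0149; ln(1800/640) = 1.0341; ln(1800/720) = 0.9163; ln(1800/1400) = 0.2513.
W = 4.216582 / 6 = 0.7028.

0.7028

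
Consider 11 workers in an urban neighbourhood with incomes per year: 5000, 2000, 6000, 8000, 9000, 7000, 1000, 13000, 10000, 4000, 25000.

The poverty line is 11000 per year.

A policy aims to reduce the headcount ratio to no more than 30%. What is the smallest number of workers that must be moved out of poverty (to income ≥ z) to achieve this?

6

9 of the 11 workers are poor, so H = 9/11 = 0.818.
A headcount ratio of at most 30% allows at most ⌊0.30 × 11⌋ = 3 poor workers.
So at least 9 − 3 = 6 must be lifted.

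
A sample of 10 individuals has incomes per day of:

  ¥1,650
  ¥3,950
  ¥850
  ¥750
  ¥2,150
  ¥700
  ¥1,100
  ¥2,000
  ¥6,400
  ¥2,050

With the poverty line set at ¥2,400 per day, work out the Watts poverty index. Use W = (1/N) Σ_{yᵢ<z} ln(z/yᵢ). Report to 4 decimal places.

0.5038

Below z: ¥700, ¥750, ¥850, ¥1,100, ¥1,650, ¥2,000, ¥2,050, ¥2,150 (q = 8 of N = 10).
ln(z/y) terms: ln(2400/700) = 1.2321; ln(2400/750) = 1.1632; ln(2400/850) = 1.0380; ln(2400/1100) = 0.7802; ln(2400/1650) = 0.3747; ln(2400/2000) = 0.1823; ln(2400/2050) = 0.1576; ln(2400/2150) = 0.1100.
W = 5.038086 / 10 = 0.5038.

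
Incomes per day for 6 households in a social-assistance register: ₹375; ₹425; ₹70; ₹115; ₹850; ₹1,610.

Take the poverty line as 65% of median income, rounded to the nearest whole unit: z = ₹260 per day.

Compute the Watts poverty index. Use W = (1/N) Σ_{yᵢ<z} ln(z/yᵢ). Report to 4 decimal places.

Poor units: ₹70, ₹115 (q = 2 of N = 6).
Log gaps: ln(260/70) = 1.3122; ln(260/115) = 0.8157.
W = 2.127936 / 6 = 0.3547.

0.3547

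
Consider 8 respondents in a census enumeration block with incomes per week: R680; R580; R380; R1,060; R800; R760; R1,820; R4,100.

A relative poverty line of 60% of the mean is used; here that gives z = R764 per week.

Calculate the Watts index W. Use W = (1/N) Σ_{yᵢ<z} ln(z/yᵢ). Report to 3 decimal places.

Incomes under z: R380, R580, R680, R760 (q = 4 of N = 8).
ln(z/y) terms: ln(764/380) = 0.6984; ln(764/580) = 0.2755; ln(764/680) = 0.1165; ln(764/760) = 0.0052.
W = 1.095661 / 8 = 0.137.

0.137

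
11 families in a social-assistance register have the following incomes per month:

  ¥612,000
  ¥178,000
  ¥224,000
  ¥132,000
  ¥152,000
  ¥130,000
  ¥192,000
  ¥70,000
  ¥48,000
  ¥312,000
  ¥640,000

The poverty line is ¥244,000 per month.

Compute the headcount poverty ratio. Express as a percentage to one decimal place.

8 of the 11 families have income below ¥244,000.
H = 8/11 = 72.7%.

72.7%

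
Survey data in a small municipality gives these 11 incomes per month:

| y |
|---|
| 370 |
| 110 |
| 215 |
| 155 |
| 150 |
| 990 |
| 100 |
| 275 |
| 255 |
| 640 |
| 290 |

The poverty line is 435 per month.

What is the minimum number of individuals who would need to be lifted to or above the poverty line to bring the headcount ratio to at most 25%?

Currently q = 9 of N = 11 are below the line (H = 0.818).
A headcount ratio of at most 25% allows at most ⌊0.25 × 11⌋ = 2 poor individuals.
So at least 9 − 2 = 7 must be lifted.

7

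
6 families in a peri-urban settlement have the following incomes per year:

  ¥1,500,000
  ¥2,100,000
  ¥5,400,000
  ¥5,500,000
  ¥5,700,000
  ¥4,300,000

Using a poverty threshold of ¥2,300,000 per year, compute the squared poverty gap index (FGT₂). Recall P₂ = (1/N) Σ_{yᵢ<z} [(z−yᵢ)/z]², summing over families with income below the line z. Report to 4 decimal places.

0.0214

Below the line: ¥1,500,000, ¥2,100,000 (q = 2 of N = 6).
Shortfall ratios: (2300000−1500000)/2300000 = 0.3478; (2300000−2100000)/2300000 = 0.0870.
Squared: 0.1210; 0.0076.
Sum = 0.128544; P₂ = 0.128544 / 6 = 0.0214.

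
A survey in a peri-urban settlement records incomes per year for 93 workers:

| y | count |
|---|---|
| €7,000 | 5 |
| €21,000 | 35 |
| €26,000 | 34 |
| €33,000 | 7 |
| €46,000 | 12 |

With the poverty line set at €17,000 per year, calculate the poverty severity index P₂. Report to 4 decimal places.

0.0186

Incomes under z: 5×€7,000 (q = 5 of N = 93).
Shortfall ratios: (17000−7000)/17000 = 0.5882 (×5).
Squared: 0.3460 (×5).
Sum = 1.730104; P₂ = 1.730104 / 93 = 0.0186.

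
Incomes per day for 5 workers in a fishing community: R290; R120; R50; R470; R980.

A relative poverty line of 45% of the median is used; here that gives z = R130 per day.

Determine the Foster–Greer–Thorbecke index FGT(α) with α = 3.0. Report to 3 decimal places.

0.047

Poor units: R50, R120 (q = 2 of N = 5).
Shortfall ratios: (130−50)/130 = 0.6154; (130−120)/130 = 0.0769.
Raised to α = 3.0: 0.23305; 0.00046.
Sum = 0.233500; FGT(3.0) = 0.233500 / 5 = 0.047.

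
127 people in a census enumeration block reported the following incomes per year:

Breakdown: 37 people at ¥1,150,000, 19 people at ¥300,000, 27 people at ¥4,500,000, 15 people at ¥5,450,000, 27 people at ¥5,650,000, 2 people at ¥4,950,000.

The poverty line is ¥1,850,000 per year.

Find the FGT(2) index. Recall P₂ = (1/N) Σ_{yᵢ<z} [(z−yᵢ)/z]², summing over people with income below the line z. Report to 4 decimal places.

Incomes under z: 19×¥300,000, 37×¥1,150,000 (q = 56 of N = 127).
Relative gaps: (1850000−300000)/1850000 = 0.8378 (×19); (1850000−1150000)/1850000 = 0.3784 (×37).
Squared: 0.7020 (×19); 0.1432 (×37).
Sum = 18.634770; P₂ = 18.634770 / 127 = 0.1467.

0.1467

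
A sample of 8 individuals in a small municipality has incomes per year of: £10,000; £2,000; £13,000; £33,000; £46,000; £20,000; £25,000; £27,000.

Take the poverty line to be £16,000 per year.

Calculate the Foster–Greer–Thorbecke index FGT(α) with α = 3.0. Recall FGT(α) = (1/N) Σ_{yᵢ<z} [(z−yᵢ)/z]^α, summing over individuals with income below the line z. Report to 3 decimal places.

0.091

Below the line: £2,000, £10,000, £13,000 (q = 3 of N = 8).
Normalized shortfalls: (16000−2000)/16000 = 0.8750; (16000−10000)/16000 = 0.3750; (16000−13000)/16000 = 0.1875.
Raised to α = 3.0: 0.66992; 0.05273; 0.00659.
Sum = 0.729248; FGT(3.0) = 0.729248 / 8 = 0.091.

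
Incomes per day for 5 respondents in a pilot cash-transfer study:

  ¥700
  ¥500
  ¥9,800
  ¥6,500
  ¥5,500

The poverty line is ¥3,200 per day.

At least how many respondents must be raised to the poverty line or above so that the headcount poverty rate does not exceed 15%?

2

Currently q = 2 of N = 5 are below the line (H = 0.400).
A headcount ratio of at most 15% allows at most ⌊0.15 × 5⌋ = 0 poor respondents.
So at least 2 − 0 = 2 must be lifted.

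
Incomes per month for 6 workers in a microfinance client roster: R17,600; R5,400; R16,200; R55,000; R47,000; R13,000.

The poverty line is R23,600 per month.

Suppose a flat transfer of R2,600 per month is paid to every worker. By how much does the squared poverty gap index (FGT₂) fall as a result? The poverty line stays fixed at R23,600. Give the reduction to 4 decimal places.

Before: below the line — R5,400, R13,000, R16,200, R17,600; squared poverty gap index (FGT₂) = 0.159904.
After the R2,600 transfer: below the line — R8,000, R15,600, R18,800, R20,200; squared poverty gap index (FGT₂) = 0.102329.
Reduction = 0.159904 − 0.102329 = 0.0576.

0.0576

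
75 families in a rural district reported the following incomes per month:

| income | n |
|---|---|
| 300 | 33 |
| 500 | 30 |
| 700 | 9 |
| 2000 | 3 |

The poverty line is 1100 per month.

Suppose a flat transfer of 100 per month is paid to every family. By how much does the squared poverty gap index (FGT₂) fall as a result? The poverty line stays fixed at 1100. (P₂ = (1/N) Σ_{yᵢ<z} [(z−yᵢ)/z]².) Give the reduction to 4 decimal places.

0.0979

Before: below the line — 33×300, 30×500, 9×700; squared poverty gap index (FGT₂) = 0.367603.
After the 100 transfer: below the line — 33×400, 30×600, 9×800; squared poverty gap index (FGT₂) = 0.269752.
Reduction = 0.367603 − 0.269752 = 0.0979.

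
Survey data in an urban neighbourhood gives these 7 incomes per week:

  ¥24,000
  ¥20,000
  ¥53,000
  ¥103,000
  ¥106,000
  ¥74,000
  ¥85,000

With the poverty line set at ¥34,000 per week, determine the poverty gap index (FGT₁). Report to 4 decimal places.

0.1008

Below the line: ¥20,000, ¥24,000 (q = 2 of N = 7).
Shortfall ratios: (34000−20000)/34000 = 0.4118; (34000−24000)/34000 = 0.2941.
Sum of shortfalls = 0.705882; P₁ averages over all N: 0.705882 / 7 = 0.1008.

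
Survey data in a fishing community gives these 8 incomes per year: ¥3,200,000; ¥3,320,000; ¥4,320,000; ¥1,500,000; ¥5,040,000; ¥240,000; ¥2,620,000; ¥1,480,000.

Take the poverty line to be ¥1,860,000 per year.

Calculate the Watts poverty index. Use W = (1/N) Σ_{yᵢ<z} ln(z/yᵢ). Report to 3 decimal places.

0.311

Below the line: ¥240,000, ¥1,480,000, ¥1,500,000 (q = 3 of N = 8).
ln(z/y) terms: ln(1860000/240000) = 2.0477; ln(1860000/1480000) = 0.2285; ln(1860000/1500000) = 0.2151.
W = 2.491339 / 8 = 0.311.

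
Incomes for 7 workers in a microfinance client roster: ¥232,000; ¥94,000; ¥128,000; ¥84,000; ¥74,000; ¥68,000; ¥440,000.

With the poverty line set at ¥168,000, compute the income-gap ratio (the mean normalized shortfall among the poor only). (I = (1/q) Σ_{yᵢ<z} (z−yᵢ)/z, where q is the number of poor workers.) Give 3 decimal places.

Incomes under z: ¥68,000, ¥74,000, ¥84,000, ¥94,000, ¥128,000 (q = 5 of N = 7).
Shortfall ratios (z−y)/z: 0.5952, 0.5595, 0.5000, 0.4405, 0.2381; sum = 2.333333.
I averages over the q = 5 poor units only: 2.333333 / 5 = 0.467.

0.467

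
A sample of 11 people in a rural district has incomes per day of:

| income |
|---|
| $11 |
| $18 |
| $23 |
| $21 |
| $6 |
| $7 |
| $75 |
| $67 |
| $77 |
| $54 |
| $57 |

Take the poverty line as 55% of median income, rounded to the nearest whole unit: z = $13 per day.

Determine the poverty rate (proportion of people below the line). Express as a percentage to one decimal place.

3 of the 11 people have income below $13.
H = 3/11 = 27.3%.

27.3%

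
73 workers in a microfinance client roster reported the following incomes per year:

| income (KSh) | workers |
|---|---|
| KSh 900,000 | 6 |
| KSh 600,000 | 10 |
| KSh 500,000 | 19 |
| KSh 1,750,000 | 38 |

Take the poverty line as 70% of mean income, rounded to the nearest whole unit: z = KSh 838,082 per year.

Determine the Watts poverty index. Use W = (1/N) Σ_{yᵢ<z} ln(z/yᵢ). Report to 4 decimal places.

Incomes under z: 19×KSh 500,000, 10×KSh 600,000 (q = 29 of N = 73).
Log gaps: ln(838082/500000) = 0.5165 (×19); ln(838082/600000) = 0.3342 (×10).
W = 13.155512 / 73 = 0.1802.

0.1802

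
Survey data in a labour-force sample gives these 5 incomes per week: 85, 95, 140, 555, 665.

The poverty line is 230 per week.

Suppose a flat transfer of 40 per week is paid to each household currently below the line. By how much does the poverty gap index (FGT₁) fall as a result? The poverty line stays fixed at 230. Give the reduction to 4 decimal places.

0.1043

Before: below the line — 85, 95, 140; poverty gap index (FGT₁) = 0.321739.
After the 40 transfer: below the line — 125, 135, 180; poverty gap index (FGT₁) = 0.217391.
Reduction = 0.321739 − 0.217391 = 0.1043.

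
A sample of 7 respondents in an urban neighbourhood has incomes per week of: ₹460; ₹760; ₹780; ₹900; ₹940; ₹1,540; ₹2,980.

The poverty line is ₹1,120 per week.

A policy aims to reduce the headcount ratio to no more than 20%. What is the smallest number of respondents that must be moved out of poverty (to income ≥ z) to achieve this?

5 of the 7 respondents are poor, so H = 5/7 = 0.714.
A headcount ratio of at most 20% allows at most ⌊0.20 × 7⌋ = 1 poor respondents.
So at least 5 − 1 = 4 must be lifted.

4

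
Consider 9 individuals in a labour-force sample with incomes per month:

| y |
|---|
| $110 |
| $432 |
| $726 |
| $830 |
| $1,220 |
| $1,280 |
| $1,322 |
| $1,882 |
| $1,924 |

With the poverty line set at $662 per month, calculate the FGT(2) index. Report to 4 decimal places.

0.0907

Below the line: $110, $432 (q = 2 of N = 9).
Relative gaps: (662−110)/662 = 0.8338; (662−432)/662 = 0.3474.
Squared: 0.6953; 0.1207.
Sum = 0.815993; P₂ = 0.815993 / 9 = 0.0907.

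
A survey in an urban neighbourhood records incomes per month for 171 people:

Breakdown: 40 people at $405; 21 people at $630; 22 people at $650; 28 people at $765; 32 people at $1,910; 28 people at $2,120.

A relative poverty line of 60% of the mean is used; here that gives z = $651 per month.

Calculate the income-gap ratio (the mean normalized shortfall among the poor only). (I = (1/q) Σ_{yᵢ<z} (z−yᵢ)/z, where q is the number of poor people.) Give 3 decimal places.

Below z: 40×$405, 21×$630, 22×$650 (q = 83 of N = 171).
Shortfall ratios (z−y)/z: 0.3779 (×40), 0.0323 (×21), 0.0015 (×22); sum = 15.826421.
The income-gap ratio divides by q (the poor only): 15.826421 / 83 = 0.191.

0.191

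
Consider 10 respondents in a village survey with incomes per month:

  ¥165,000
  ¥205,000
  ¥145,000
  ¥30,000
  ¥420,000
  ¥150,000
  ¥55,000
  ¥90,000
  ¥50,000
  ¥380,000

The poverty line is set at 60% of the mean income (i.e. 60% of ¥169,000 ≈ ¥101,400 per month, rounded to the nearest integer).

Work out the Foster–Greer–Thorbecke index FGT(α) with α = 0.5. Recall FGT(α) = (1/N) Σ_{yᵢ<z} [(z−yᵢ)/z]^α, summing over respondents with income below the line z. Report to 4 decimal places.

0.2563

Incomes under z: ¥30,000, ¥50,000, ¥55,000, ¥90,000 (q = 4 of N = 10).
Normalized shortfalls: (101400−30000)/101400 = 0.7041; (101400−50000)/101400 = 0.5069; (101400−55000)/101400 = 0.4576; (101400−90000)/101400 = 0.1124.
Raised to α = 0.5: 0.83913; 0.71197; 0.67646; 0.33530.
Sum = 2.562860; FGT(0.5) = 2.562860 / 10 = 0.2563.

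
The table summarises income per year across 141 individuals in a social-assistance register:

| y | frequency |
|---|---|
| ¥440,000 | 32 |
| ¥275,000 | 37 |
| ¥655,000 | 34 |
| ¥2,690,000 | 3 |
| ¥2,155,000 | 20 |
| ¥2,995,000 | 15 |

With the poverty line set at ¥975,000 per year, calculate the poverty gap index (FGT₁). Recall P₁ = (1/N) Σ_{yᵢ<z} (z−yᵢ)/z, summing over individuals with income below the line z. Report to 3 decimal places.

Incomes under z: 37×¥275,000, 32×¥440,000, 34×¥655,000 (q = 103 of N = 141).
Gap ratios (z−y)/z: (975000−275000)/975000 = 0.7179 (×37); (975000−440000)/975000 = 0.5487 (×32); (975000−655000)/975000 = 0.3282 (×34).
Sum of shortfalls = 55.282051; P₁ averages over all N: 55.282051 / 141 = 0.392.

0.392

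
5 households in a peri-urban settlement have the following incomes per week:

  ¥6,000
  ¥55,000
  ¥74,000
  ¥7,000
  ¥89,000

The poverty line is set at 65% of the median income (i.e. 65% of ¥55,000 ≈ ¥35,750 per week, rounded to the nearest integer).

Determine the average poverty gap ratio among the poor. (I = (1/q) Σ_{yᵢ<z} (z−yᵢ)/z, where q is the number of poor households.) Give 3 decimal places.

0.818

Incomes under z: ¥6,000, ¥7,000 (q = 2 of N = 5).
Relative gaps: 0.8322, 0.8042; sum = 1.636364.
I averages over the q = 2 poor units only: 1.636364 / 2 = 0.818.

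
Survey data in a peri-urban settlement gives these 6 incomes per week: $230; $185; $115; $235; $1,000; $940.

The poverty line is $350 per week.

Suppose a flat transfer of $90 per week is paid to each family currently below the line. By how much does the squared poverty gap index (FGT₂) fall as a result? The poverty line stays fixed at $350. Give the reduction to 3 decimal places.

0.111

Before: below the line — $115, $185, $230, $235; squared poverty gap index (FGT₂) = 0.14976.
After the $90 transfer: below the line — $205, $275, $320, $325; squared poverty gap index (FGT₂) = 0.03833.
Reduction = 0.14976 − 0.03833 = 0.111.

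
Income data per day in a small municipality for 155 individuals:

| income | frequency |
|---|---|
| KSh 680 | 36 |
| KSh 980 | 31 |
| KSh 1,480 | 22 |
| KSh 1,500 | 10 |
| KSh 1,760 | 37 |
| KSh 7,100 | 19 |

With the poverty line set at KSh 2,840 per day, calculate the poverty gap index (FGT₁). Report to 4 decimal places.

Below the line: 36×KSh 680, 31×KSh 980, 22×KSh 1,480, 10×KSh 1,500, 37×KSh 1,760 (q = 136 of N = 155).
Shortfall ratios: (2840−680)/2840 = 0.7606 (×36); (2840−980)/2840 = 0.6549 (×31); (2840−1480)/2840 = 0.4789 (×22); (2840−1500)/2840 = 0.4718 (×10); (2840−1760)/2840 = 0.3803 (×37).
Sum of shortfalls = 77.007042; P₁ averages over all N: 77.007042 / 155 = 0.4968.

0.4968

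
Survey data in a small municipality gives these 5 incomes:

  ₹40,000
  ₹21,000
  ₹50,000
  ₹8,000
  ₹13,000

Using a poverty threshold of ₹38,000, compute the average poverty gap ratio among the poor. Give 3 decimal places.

Poor units: ₹8,000, ₹13,000, ₹21,000 (q = 3 of N = 5).
Relative gaps: 0.7895, 0.6579, 0.4474; sum = 1.894737.
The income-gap ratio divides by q (the poor only): 1.894737 / 3 = 0.632.

0.632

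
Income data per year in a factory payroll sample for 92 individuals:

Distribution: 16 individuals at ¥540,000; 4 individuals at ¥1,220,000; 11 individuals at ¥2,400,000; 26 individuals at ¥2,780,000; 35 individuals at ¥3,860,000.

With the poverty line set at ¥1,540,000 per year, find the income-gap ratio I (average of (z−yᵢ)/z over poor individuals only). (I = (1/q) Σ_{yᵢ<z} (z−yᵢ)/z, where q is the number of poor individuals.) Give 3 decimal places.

Below the line: 16×¥540,000, 4×¥1,220,000 (q = 20 of N = 92).
Shortfall ratios (z−y)/z: 0.6494 (×16), 0.2078 (×4); sum = 11.220779.
I averages over the q = 20 poor units only: 11.220779 / 20 = 0.561.

0.561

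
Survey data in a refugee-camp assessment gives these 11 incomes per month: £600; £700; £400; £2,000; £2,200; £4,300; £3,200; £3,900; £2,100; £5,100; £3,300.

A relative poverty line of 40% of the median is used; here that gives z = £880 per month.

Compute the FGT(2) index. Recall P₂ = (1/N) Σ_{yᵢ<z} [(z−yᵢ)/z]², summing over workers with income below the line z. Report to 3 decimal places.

0.040

Incomes under z: £400, £600, £700 (q = 3 of N = 11).
Relative gaps: (880−400)/880 = 0.5455; (880−600)/880 = 0.3182; (880−700)/880 = 0.2045.
Squared: 0.2975; 0.1012; 0.0418.
Sum = 0.440599; P₂ = 0.440599 / 11 = 0.040.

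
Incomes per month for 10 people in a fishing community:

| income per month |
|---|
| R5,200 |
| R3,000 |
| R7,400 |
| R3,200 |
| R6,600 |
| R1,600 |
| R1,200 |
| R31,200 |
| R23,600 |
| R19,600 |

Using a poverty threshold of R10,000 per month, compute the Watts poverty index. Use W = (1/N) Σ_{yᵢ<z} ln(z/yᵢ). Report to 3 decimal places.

0.767

Below the line: R1,200, R1,600, R3,000, R3,200, R5,200, R6,600, R7,400 (q = 7 of N = 10).
ln(z/y) terms: ln(10000/1200) = 2.1203; ln(10000/1600) = 1.8326; ln(10000/3000) = 1.2040; ln(10000/3200) = 1.1394; ln(10000/5200) = 0.6539; ln(10000/6600) = 0.4155; ln(10000/7400) = 0.3011.
W = 7.666799 / 10 = 0.767.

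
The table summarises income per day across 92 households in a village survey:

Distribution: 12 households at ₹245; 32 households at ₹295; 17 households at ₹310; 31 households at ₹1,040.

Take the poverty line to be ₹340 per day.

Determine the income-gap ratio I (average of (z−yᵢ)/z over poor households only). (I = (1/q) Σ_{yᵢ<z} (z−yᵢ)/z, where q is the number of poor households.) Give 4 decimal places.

Below the line: 12×₹245, 32×₹295, 17×₹310 (q = 61 of N = 92).
Relative gaps: 0.2794 (×12), 0.1324 (×32), 0.0882 (×17); sum = 9.088235.
I averages over the q = 61 poor units only: 9.088235 / 61 = 0.1490.

0.1490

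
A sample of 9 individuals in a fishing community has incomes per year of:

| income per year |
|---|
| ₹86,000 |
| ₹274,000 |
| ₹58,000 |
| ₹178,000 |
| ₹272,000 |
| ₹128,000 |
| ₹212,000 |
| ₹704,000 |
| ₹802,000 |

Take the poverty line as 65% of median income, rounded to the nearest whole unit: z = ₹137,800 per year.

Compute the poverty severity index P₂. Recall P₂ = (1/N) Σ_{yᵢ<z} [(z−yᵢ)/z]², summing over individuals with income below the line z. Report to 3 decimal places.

0.054

Incomes under z: ₹58,000, ₹86,000, ₹128,000 (q = 3 of N = 9).
Relative gaps: (137800−58000)/137800 = 0.5791; (137800−86000)/137800 = 0.3759; (137800−128000)/137800 = 0.0711.
Squared: 0.3354; 0.1413; 0.0051.
Sum = 0.481721; P₂ = 0.481721 / 9 = 0.054.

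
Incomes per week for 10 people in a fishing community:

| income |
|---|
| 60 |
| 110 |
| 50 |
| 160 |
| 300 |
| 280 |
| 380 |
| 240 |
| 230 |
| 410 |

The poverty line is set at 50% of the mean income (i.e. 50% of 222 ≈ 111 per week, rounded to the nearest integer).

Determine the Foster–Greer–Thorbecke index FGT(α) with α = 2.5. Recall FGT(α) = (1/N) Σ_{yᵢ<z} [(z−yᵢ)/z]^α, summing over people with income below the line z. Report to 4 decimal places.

0.0367

Below z: 50, 60, 110 (q = 3 of N = 10).
Relative gaps: (111−50)/111 = 0.5495; (111−60)/111 = 0.4595; (111−110)/111 = 0.0090.
Raised to α = 2.5: 0.22388; 0.14309; 0.00001.
Sum = 0.366982; FGT(2.5) = 0.366982 / 10 = 0.0367.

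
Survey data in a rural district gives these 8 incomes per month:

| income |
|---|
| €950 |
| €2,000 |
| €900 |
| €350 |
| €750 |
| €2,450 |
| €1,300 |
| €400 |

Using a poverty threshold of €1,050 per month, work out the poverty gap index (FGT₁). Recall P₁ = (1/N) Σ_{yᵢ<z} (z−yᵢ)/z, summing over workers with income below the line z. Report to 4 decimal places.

0.2262

Poor units: €350, €400, €750, €900, €950 (q = 5 of N = 8).
Relative gaps: (1050−350)/1050 = 0.6667; (1050−400)/1050 = 0.6190; (1050−750)/1050 = 0.2857; (1050−900)/1050 = 0.1429; (1050−950)/1050 = 0.0952.
Σ = 1.809524. Dividing by the full population N = 8 gives P₁ = 0.2262.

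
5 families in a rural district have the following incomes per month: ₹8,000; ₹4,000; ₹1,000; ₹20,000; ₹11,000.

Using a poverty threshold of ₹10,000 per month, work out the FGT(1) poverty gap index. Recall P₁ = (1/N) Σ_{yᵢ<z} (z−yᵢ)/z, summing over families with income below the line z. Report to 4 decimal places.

0.3400

Incomes under z: ₹1,000, ₹4,000, ₹8,000 (q = 3 of N = 5).
Gap ratios (z−y)/z: (10000−1000)/10000 = 0.9000; (10000−4000)/10000 = 0.6000; (10000−8000)/10000 = 0.2000.
Σ = 1.700000. Dividing by the full population N = 5 gives P₁ = 0.3400.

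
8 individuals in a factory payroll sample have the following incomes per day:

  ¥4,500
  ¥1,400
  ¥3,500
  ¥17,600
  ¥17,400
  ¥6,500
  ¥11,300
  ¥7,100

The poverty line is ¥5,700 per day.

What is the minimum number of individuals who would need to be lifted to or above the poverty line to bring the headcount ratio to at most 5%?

3

Currently q = 3 of N = 8 are below the line (H = 0.375).
A headcount ratio of at most 5% allows at most ⌊0.05 × 8⌋ = 0 poor individuals.
So at least 3 − 0 = 3 must be lifted.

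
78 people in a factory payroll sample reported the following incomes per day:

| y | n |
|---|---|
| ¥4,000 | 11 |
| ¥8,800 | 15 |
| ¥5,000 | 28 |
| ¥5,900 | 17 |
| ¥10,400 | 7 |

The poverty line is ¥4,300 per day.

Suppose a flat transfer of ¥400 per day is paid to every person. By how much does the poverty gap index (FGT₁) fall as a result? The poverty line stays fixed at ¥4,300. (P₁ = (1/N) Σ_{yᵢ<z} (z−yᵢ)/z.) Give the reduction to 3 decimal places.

0.010

Before: below the line — 11×¥4,000; poverty gap index (FGT₁) = 0.00984.
After the ¥400 transfer: below the line — none; poverty gap index (FGT₁) = 0.00000.
Reduction = 0.00984 − 0.00000 = 0.010.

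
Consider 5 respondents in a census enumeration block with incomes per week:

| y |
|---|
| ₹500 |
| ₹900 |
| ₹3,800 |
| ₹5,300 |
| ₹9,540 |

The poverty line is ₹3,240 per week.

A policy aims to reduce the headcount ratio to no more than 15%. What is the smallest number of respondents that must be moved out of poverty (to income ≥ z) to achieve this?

Currently q = 2 of N = 5 are below the line (H = 0.400).
A headcount ratio of at most 15% allows at most ⌊0.15 × 5⌋ = 0 poor respondents.
So at least 2 − 0 = 2 must be lifted.

2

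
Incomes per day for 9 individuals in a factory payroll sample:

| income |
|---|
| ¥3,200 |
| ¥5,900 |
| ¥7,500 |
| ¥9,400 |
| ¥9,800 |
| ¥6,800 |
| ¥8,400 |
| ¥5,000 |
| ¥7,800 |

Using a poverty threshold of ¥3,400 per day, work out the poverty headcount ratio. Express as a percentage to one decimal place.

11.1%

1 of the 9 individuals have income below ¥3,400.
H = 1/9 = 11.1%.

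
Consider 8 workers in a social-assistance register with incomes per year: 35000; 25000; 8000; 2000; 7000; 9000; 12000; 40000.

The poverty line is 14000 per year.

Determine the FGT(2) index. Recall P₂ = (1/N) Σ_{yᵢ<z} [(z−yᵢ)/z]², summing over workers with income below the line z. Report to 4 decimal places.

Below the line: 2000, 7000, 8000, 9000, 12000 (q = 5 of N = 8).
Relative gaps: (14000−2000)/14000 = 0.8571; (14000−7000)/14000 = 0.5000; (14000−8000)/14000 = 0.4286; (14000−9000)/14000 = 0.3571; (14000−12000)/14000 = 0.1429.
Squared: 0.7347; 0.2500; 0.1837; 0.1276; 0.0204.
Sum = 1.316327; P₂ = 1.316327 / 8 = 0.1645.

0.1645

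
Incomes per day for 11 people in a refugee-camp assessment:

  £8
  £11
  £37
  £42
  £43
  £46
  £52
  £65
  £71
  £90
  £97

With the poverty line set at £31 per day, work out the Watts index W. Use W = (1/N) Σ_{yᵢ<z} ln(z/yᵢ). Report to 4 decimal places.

Incomes under z: £8, £11 (q = 2 of N = 11).
ln(z/y) terms: ln(31/8) = 1.3545; ln(31/11) = 1.0361.
W = 2.390638 / 11 = 0.2173.

0.2173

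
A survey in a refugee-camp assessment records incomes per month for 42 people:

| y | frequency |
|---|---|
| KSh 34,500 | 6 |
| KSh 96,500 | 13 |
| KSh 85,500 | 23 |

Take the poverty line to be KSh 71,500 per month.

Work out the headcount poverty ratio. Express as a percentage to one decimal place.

6 of the 42 people have income below KSh 71,500.
H = 6/42 = 14.3%.

14.3%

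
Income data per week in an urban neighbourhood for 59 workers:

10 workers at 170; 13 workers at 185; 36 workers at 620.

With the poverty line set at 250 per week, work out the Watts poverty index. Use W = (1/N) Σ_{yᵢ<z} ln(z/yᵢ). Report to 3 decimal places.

0.132

Poor units: 10×170, 13×185 (q = 23 of N = 59).
ln(z/y) terms: ln(250/170) = 0.3857 (×10); ln(250/185) = 0.3011 (×13).
W = 7.770991 / 59 = 0.132.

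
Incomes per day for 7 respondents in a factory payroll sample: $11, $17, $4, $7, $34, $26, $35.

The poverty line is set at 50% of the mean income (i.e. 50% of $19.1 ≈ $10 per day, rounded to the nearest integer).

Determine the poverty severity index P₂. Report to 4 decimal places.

Poor units: $4, $7 (q = 2 of N = 7).
Normalized shortfalls: (10−4)/10 = 0.6000; (10−7)/10 = 0.3000.
Squared: 0.3600; 0.0900.
Sum = 0.450000; P₂ = 0.450000 / 7 = 0.0643.

0.0643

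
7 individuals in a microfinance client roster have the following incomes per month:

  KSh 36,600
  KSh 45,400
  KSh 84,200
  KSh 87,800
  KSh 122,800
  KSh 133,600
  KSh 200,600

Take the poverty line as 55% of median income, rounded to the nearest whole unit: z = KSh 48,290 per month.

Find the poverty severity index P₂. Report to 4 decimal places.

Below z: KSh 36,600, KSh 45,400 (q = 2 of N = 7).
Shortfall ratios: (48290−36600)/48290 = 0.2421; (48290−45400)/48290 = 0.0598.
Squared: 0.0586; 0.0036.
Sum = 0.062184; P₂ = 0.062184 / 7 = 0.0089.

0.0089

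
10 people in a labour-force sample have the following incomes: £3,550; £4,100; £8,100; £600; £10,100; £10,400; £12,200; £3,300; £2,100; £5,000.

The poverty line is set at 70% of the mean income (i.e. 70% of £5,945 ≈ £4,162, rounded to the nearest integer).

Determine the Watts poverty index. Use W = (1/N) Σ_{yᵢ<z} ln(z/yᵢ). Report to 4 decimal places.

0.3027

Below z: £600, £2,100, £3,300, £3,550, £4,100 (q = 5 of N = 10).
Log shortfalls: ln(4162/600) = 1.9368; ln(4162/2100) = 0.6841; ln(4162/3300) = 0.2321; ln(4162/3550) = 0.1590; ln(4162/4100) = 0.0150.
W = 3.027010 / 10 = 0.3027.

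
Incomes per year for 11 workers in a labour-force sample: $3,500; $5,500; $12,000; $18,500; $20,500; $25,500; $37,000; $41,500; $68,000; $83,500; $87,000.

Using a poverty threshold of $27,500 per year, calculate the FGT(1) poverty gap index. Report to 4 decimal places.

0.2628

Below the line: $3,500, $5,500, $12,000, $18,500, $20,500, $25,500 (q = 6 of N = 11).
Shortfall ratios: (27500−3500)/27500 = 0.8727; (27500−5500)/27500 = 0.8000; (27500−12000)/27500 = 0.5636; (27500−18500)/27500 = 0.3273; (27500−20500)/27500 = 0.2545; (27500−25500)/27500 = 0.0727.
Σ = 2.890909. Dividing by the full population N = 11 gives P₁ = 0.2628.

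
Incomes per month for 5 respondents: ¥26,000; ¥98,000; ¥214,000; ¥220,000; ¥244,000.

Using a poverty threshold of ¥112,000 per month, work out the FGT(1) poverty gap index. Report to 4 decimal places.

Below the line: ¥26,000, ¥98,000 (q = 2 of N = 5).
Gap ratios (z−y)/z: (112000−26000)/112000 = 0.7679; (112000−98000)/112000 = 0.1250.
Sum of shortfalls = 0.892857; P₁ averages over all N: 0.892857 / 5 = 0.1786.

0.1786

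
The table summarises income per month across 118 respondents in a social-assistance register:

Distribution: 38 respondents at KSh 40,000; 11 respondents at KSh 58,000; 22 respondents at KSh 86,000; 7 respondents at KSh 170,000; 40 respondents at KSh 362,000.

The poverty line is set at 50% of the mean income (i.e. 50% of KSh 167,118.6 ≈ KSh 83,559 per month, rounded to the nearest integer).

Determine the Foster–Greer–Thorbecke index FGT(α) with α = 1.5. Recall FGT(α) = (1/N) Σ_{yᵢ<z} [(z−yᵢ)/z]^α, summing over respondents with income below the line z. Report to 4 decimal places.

Below z: 38×KSh 40,000, 11×KSh 58,000 (q = 49 of N = 118).
Relative gaps: (83559−40000)/83559 = 0.5213 (×38); (83559−58000)/83559 = 0.3059 (×11).
Raised to α = 1.5: 0.37638 (×38); 0.16917 (×11).
Sum = 16.163336; FGT(1.5) = 16.163336 / 118 = 0.1370.

0.1370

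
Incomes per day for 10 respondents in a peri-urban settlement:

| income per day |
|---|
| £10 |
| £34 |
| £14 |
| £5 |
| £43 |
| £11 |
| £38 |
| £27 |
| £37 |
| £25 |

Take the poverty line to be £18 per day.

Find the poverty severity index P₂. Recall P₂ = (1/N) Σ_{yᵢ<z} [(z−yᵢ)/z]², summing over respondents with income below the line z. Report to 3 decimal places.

0.092

Incomes under z: £5, £10, £11, £14 (q = 4 of N = 10).
Normalized shortfalls: (18−5)/18 = 0.7222; (18−10)/18 = 0.4444; (18−11)/18 = 0.3889; (18−14)/18 = 0.2222.
Squared: 0.5216; 0.1975; 0.1512; 0.0494.
Sum = 0.919753; P₂ = 0.919753 / 10 = 0.092.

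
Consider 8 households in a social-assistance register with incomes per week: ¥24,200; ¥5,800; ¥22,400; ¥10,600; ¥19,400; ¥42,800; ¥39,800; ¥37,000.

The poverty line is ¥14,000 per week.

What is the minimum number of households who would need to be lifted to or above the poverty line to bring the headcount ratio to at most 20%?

1

Currently q = 2 of N = 8 are below the line (H = 0.250).
A headcount ratio of at most 20% allows at most ⌊0.20 × 8⌋ = 1 poor households.
So at least 2 − 1 = 1 must be lifted.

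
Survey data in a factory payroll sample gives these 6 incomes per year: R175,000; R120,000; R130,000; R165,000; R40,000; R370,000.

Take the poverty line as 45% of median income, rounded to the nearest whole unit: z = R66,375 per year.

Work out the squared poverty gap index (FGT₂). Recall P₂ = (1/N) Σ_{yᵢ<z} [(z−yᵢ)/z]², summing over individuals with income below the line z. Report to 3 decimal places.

Incomes under z: R40,000 (q = 1 of N = 6).
Gap ratios (z−y)/z: (66375−40000)/66375 = 0.3974.
Squared: 0.1579.
Sum = 0.157898; P₂ = 0.157898 / 6 = 0.026.

0.026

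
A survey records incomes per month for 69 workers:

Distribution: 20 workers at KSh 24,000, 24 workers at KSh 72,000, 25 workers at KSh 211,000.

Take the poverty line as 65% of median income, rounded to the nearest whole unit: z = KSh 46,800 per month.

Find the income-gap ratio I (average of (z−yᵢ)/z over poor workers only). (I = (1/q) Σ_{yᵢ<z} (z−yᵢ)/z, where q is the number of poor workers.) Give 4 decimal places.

0.4872

Below z: 20×KSh 24,000 (q = 20 of N = 69).
Shortfall ratios (z−y)/z: 0.4872 (×20); sum = 9.743590.
I averages over the q = 20 poor units only: 9.743590 / 20 = 0.4872.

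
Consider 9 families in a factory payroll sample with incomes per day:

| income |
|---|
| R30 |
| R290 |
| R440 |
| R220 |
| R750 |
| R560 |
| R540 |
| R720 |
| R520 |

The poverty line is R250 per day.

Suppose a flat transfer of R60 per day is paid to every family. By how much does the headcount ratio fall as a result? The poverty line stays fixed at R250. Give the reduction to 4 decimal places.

Before: below the line — R30, R220; headcount ratio = 0.222222.
After the R60 transfer: below the line — R90; headcount ratio = 0.111111.
Reduction = 0.222222 − 0.111111 = 0.1111.

0.1111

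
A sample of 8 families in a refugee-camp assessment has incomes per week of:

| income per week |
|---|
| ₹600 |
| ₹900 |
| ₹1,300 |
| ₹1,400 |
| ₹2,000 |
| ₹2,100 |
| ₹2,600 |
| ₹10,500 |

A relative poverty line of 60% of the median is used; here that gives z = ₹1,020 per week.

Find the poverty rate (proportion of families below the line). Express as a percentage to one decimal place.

25.0%

2 of the 8 families have income below ₹1,020.
H = 2/8 = 25.0%.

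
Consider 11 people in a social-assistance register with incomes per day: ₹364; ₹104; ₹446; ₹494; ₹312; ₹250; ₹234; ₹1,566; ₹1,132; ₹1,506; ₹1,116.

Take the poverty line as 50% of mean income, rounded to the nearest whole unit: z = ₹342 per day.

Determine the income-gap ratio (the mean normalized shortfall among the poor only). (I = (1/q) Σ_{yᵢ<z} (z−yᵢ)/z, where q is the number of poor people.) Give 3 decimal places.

0.342

Below the line: ₹104, ₹234, ₹250, ₹312 (q = 4 of N = 11).
Relative gaps: 0.6959, 0.3158, 0.2690, 0.0877; sum = 1.368421.
The income-gap ratio divides by q (the poor only): 1.368421 / 4 = 0.342.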